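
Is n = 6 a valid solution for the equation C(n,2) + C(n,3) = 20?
C(6,2) + C(6,3) = 15 + 20 = 35, which does not equal 20.

Answer: No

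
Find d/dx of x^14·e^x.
(14x^13 + x^14)e^x

Reasoning: Product rule: d/dx[x^14]·e^x + x^14·d/dx[e^x] = 14x^{13}e^x + x^14e^x.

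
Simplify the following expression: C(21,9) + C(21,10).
By Pascal's identity: C(22,10) = 646,646.
Final answer: 646,646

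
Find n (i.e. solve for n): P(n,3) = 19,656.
28

P(n,3) = n(n−1)(n−2) is increasing in n; n(n−1)(n−2) ≈ (n−1)^3 = 19,656 gives n ≈ 28.0. Check: P(26,3) = 15,600, P(27,3) = 17,550, P(28,3) = 19,656 ✓. So n = 28.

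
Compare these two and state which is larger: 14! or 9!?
14!=87,178,291,200, 9!=362,880. 14! > 9!.

Answer: 14!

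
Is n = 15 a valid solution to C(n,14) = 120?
No
C(15,14) = 15·14·13·12·11·10·9·8·7·6·5·4·3·2/14! = 1,307,674,368,000/87,178,291,200 = 15, which does not equal 120.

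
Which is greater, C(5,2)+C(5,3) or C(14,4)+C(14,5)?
C(14,4)+C(14,5)

Working:
First=20, Second=3,003.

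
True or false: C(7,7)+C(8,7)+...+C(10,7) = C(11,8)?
True

Working:
Hockey stick identity gives Σ = C(11,8) = 165; RHS C(11,8) = 165.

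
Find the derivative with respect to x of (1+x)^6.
Using the power rule: d/dx (1+x)^6 = 6(1+x)^{5}.

Answer: 6(1+x)^5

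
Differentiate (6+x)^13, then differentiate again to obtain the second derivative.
First derivative: 13(6+x)^{12}. Second derivative: 13·12·(6+x)^{11} = 156(6+x)^{11}.
Final answer: 156(6+x)^11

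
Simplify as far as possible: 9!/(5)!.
This equals 9×8×...×6 = 3,024.
Final answer: 3,024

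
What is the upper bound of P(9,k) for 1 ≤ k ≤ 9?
362,880
P(9,k) increases in k, so maximum at k = 9: 9! = 362,880.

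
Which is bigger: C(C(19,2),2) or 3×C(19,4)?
C(C(19,2),2)=14,535, 3×C(19,4)=11,628.
Final answer: C(C(19,2),2)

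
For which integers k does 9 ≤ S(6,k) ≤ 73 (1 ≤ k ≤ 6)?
2, 4, 5

Explanation: S(6,1)=1; S(6,2)=31; S(6,3)=90; S(6,4)=65; S(6,5)=15; S(6,6)=1. So valid k = 2, 4, 5.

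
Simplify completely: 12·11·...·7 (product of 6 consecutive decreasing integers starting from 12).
This is P(12,6) = 12!/(6)! = 665,280.
Final answer: 665,280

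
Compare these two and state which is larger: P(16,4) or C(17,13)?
P(16,4)

P(16,4)=43,680, C(17,13)=2,380.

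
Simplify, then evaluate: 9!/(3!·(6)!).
84

This is C(9,3) = 84.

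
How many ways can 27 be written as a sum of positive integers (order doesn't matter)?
3,010

Explanation: Pentagonal recurrence p(n) = p(n−1) + p(n−2) − p(n−5) − p(n−7) + …: p(27) = p(26) + p(25) − p(22) − p(20) + p(15) + p(12) − p(5) − p(1) = 2,436 + 1,958 − 1,002 − 627 + 176 + 77 − 7 − 1 = 3,010.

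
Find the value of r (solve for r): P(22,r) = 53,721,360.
6

Reasoning: P(22,r) = 22·21·…·(22−r+1), a product of r factors. Multiplying down from 22: 22 = 22; 22·21 = 462; 22·21·20 = 9,240; 22·21·20·19 = 175,560; 22·21·20·19·18 = 3,160,080; 22·21·20·19·18·17 = 53,721,360 ✓ (6 factors). So r = 6.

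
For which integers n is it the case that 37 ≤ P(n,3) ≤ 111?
5

Explanation: P(4,3)=24; P(5,3)=60; P(6,3)=120. So valid n = 5.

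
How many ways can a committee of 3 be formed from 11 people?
165

C(11,3) = 11! / (3! × (11-3)!)
         = 11! / (3! × 8!)
         = 165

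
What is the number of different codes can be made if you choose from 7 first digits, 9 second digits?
63

Reasoning: By the multiplication principle: 7 × 9 = 63.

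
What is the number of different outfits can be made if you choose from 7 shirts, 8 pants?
56
By the multiplication principle: 7 × 8 = 56.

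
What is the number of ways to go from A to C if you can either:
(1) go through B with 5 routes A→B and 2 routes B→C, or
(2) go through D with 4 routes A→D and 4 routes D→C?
26

Working:
Route via B: 5×2=10. Route via D: 4×4=16. Total: 26.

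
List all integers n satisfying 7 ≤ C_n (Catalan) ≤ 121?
4, 5

Solution: C_3=5; C_4=14; C_5=42; C_6=132. So valid n = 4, 5.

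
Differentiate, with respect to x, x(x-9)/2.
(2x - 9)/2

Explanation: d/dx[(x-0)(x-9)] = (x-9) + (x-0) = 2x - 9. Dividing by 2 gives (2x - 9)/2.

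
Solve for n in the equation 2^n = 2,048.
11

Working:
2,048 = 1,024 × 2 = 2^10 × 2^1 = 2^11, so n = 11.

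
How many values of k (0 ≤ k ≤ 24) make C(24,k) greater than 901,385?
7

Reasoning: Row 24 is unimodal and symmetric about k=24/2. C(24,8)=735,471 ≤ 901,385; C(24,9)=1,307,504 > 901,385; by symmetry C(24,k) > 901,385 for k = 9..15. That's 15 - 9 + 1 = 7 values.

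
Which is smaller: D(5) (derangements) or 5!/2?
D(5)

Solution: D(5) = (5-1)·[D(4) + D(3)] = 4·[9 + 2] = 44; 5!/2 = 120/2 = 60.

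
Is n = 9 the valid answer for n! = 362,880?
Yes

Solution: 9! = 9·8! = 9·40,320 = 362,880, which equals 362,880.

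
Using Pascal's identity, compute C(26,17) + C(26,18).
C(26,17) + C(26,18) = C(27,18) = 4,686,825.
Final answer: 4,686,825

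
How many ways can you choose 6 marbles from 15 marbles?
5,005
C(15,6) = 15! / (6! × (15-6)!)
         = 15! / (6! × 9!)
         = 5,005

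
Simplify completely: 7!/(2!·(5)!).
21
This is C(7,2) = 21.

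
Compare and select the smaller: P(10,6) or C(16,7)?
C(16,7)

Reasoning: P(10,6)=151,200, C(16,7)=11,440.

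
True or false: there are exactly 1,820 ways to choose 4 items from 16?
C(16,4) = 1,820.
Final answer: True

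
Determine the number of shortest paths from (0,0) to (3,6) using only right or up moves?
Choose 3 rights from 9 moves: C(9,3) = 84.

Answer: 84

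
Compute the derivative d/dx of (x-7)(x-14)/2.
(2x - 21)/2

Explanation: d/dx[(x-7)(x-14)] = (x-14) + (x-7) = 2x - 21. Dividing by 2 gives (2x - 21)/2.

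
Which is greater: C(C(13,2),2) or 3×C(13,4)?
C(C(13,2),2)
C(C(13,2),2)=3,003, 3×C(13,4)=2,145.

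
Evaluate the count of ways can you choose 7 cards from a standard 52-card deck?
133,784,560

Reasoning: C(52,7) = 133,784,560.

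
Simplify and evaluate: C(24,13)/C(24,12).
12/13

Reasoning: C(n,k+1)/C(n,k) = (n−k)/(k+1). Here (24−12)/(12+1) = 12/13 = 12/13.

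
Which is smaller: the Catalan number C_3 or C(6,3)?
C_3 = C(6,3)/(3+1) = 20/4 = 5; C(6,3) = 20.
Final answer: C_3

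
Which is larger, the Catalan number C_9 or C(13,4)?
C_9

Explanation: C_9 = C(18,9)/(9+1) = 48,620/10 = 4,862; C(13,4) = 715.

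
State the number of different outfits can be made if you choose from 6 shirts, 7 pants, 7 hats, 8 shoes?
2,352

By the multiplication principle: 6 × 7 × 7 × 8 = 2,352.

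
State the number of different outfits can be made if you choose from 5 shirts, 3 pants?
15

Working:
By the multiplication principle: 5 × 3 = 15.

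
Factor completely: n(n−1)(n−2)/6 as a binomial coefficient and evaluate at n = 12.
C(n,3); C(12,3) = 220

n(n−1)(n−2)/6 = n!/(3!(n−3)!) = C(n,3). At n = 12: C(12,3) = 220.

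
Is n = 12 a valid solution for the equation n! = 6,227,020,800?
No

12! = 12·11! = 12·39,916,800 = 479,001,600, which does not equal 6,227,020,800.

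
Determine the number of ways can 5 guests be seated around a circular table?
Circular arrangements: (5-1)! = 24.
Final answer: 24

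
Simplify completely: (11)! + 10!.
(11)! + 10! = (11)·10! + 10! = (11+1)·10! = 12·10! = 43,545,600.
Final answer: 43,545,600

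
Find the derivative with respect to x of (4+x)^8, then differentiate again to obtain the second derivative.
56(4+x)^6

First derivative: 8(4+x)^{7}. Second derivative: 8·7·(4+x)^{6} = 56(4+x)^{6}.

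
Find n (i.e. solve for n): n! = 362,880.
9

Solution: n! is strictly increasing. 7! = 5,040, 8! = 40,320, 9! = 362,880 ✓. So n = 9.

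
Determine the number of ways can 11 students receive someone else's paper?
Using D(n) = (n-1)[D(n-1) + D(n-2)]:
D(11) = (11-1) × [D(10) + D(9)]
      = 10 × [1334961 + 133496]
      = 10 × 1468457
      = 14,684,570
Final answer: 14,684,570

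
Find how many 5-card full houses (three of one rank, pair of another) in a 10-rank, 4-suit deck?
2,160

Triple rank: 10. Triple suits: C(4,3)=4. Pair rank: 9. Pair suits: C(4,2)=6. Total: 2,160.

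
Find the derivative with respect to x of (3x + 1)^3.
9(3x + 1)^2
Chain rule: 3(3x+1)^{2} × 3 = 9(3x+1)^{2}.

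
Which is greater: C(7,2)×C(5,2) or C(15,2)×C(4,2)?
C(15,2)×C(4,2)

Working:
C(7,2)×C(5,2)=210, C(15,2)×C(4,2)=630.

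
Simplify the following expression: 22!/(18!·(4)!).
7,315
This is C(22,18) = 7,315.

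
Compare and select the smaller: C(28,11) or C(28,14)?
C(28,11)

Reasoning: C(28,11)=21,474,180, C(28,14)=40,116,600.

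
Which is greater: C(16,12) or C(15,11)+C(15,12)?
Equal

Solution: By Pascal's identity: C(16,12) = C(15,11)+C(15,12) = 1,820. Equal.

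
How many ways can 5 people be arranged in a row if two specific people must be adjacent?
48

Working:
Treat pair as unit: (5-1)! arrangements × 2 internal orders = 48.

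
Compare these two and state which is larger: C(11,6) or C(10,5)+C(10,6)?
By Pascal's identity: C(11,6) = C(10,5)+C(10,6) = 462. Equal.

Answer: Equal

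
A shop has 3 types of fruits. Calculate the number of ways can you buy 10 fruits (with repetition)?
66

Explanation: Stars and bars: C(10+3-1, 10) = C(12, 10) = 66.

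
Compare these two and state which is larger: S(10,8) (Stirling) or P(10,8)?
S(10,8) = 8·S(9,8) + S(9,7) = 8·36 + 462 = 750; P(10,8) = 1,814,400.

Answer: P(10,8)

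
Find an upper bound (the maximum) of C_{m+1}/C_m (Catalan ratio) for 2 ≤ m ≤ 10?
7/2

Working:
C_{m+1}/C_m = 2(2m+1)/(m+2), which increases with m. Maximum at m = 10: 2·21/12 = 7/2.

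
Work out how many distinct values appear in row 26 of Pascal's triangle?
14

Explanation: Row 26 has entries C(26,0)..C(26,26); by symmetry C(26,k)=C(26,26-k), giving 14 distinct values.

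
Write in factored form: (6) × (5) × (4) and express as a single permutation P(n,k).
P(6,3) = 6!/(3)!

Solution: Product of 3 consecutive descending integers starting at 6: P(6,3) = 6!/3! = 120.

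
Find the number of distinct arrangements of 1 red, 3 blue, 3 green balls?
140
Multinomial: 7!/(1! × 3! × 3!) = 140.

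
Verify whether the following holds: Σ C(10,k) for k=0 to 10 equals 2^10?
True

Solution: Binomial theorem: Σ C(10,k) = (1+1)^10 = 2^10 = 1,024; RHS 2^10 = 1,024.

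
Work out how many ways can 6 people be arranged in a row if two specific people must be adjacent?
240

Explanation: Treat pair as unit: (6-1)! arrangements × 2 internal orders = 240.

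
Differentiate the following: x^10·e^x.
Product rule: d/dx[x^10]·e^x + x^10·d/dx[e^x] = 10x^{9}e^x + x^10e^x.
Final answer: (10x^9 + x^10)e^x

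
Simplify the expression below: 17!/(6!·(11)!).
12,376

Reasoning: This is C(17,6) = 12,376.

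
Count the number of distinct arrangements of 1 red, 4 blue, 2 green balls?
105

Explanation: Multinomial: 7!/(1! × 4! × 2!) = 105.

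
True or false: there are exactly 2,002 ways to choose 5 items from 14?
True

Working:
C(14,5) = 2,002.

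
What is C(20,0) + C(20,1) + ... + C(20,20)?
Sum of binomial coefficients = 2^20 = 1,048,576.

Answer: 1,048,576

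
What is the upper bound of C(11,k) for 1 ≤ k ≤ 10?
C(11,k) is maximised at the centre of the row: C(11,5) = 462.
Final answer: 462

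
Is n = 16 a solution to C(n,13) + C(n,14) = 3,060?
No

Working:
C(16,13) + C(16,14) = 560 + 120 = 680, which does not equal 3,060.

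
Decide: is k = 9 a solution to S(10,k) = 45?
Yes

S(10,9) = 9·S(9,9) + S(9,8) = 9·1 + 36 = 45, which equals 45.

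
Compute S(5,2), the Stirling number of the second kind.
Using the Stirling recurrence: S(n,k) = k·S(n-1,k) + S(n-1,k-1)
S(5,2) = 2·S(4,2) + S(4,1)
         = 2·7 + 1
         = 14 + 1
         = 15
Final answer: 15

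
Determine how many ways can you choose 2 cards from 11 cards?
C(11,2) = 11! / (2! × (11-2)!)
         = 11! / (2! × 9!)
         = 55

Answer: 55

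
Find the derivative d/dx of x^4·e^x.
(4x^3 + x^4)e^x

Explanation: Product rule: d/dx[x^4]·e^x + x^4·d/dx[e^x] = 4x^{3}e^x + x^4e^x.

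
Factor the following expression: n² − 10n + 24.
(n − 4)(n − 6)

Solution: Seek roots whose sum is 10 and product is 24: (4, 6). So n² − 10n + 24 = (n − 4)(n − 6).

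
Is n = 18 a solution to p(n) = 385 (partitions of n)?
Pentagonal recurrence p(n) = p(n−1) + p(n−2) − p(n−5) − p(n−7) + …: p(18) = p(17) + p(16) − p(13) − p(11) + p(6) + p(3) = 297 + 231 − 101 − 56 + 11 + 3 = 385, which equals 385.

Answer: Yes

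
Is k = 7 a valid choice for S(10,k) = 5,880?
S(10,7) = 7·S(9,7) + S(9,6) = 7·462 + 2,646 = 5,880, which equals 5,880.

Answer: Yes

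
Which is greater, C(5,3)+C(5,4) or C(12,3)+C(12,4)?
C(12,3)+C(12,4)

Solution: First=15, Second=715.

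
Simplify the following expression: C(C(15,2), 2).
C(15,2) = 105, then C(105, 2) = 5,460.

Answer: 5,460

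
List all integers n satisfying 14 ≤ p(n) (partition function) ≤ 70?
7, 8, 9, 10, 11

Tabulating p(n) via p(n) = p(n−1) + p(n−2) − p(n−5) − p(n−7) + …: p(6)=11; p(7)=15; p(8)=22; p(9)=30; p(10)=42; p(11)=56; p(12)=77. So valid n = 7, 8, 9, 10, 11.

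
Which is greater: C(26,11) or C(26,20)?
C(26,11)

Reasoning: C(26,11)=7,726,160, C(26,20)=230,230.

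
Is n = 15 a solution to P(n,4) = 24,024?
P(15,4) = 15·14·13·12 = 32,760, which does not equal 24,024.

Answer: No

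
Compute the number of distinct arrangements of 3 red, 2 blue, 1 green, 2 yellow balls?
1,680

Explanation: Multinomial: 8!/(3! × 2! × 1! × 2!) = 1,680.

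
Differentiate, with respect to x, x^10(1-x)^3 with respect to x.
10x^9(1-x)^3 - 3x^10(1-x)^2

Explanation: Product rule: 10x^{9}(1-x)^{3} + x^10·(-3)(1-x)^{2}.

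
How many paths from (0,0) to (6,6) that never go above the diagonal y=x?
132

Reasoning: Counted by the Catalan number C_6: C_6 = C(12,6)/(6+1) = 924/7 = 132.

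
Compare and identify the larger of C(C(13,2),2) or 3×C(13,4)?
C(C(13,2),2)

C(C(13,2),2)=3,003, 3×C(13,4)=2,145.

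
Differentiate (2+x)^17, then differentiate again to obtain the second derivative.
272(2+x)^15

Working:
First derivative: 17(2+x)^{16}. Second derivative: 17·16·(2+x)^{15} = 272(2+x)^{15}.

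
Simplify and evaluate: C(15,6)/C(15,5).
C(n,k+1)/C(n,k) = (n−k)/(k+1). Here (15−5)/(5+1) = 10/6 = 5/3.
Final answer: 5/3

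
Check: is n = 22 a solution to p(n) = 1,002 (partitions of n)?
Yes
Pentagonal recurrence p(n) = p(n−1) + p(n−2) − p(n−5) − p(n−7) + …: p(22) = p(21) + p(20) − p(17) − p(15) + p(10) + p(7) − p(0) = 792 + 627 − 297 − 176 + 42 + 15 − 1 = 1,002, which equals 1,002.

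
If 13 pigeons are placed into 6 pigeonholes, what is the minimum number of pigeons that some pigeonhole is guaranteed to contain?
Pigeonhole: ⌈13/6⌉ = 3.
Final answer: 3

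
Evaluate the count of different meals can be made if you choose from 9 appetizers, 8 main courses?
72

Solution: By the multiplication principle: 9 × 8 = 72.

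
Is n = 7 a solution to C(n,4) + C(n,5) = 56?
C(7,4) + C(7,5) = 35 + 21 = 56, which equals 56.

Answer: Yes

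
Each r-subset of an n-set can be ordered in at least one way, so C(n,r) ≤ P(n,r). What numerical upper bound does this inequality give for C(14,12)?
P(14,12) = 14·13·12·11·10·9·8·7·6·5·4·3 = 43,589,145,600, so C(14,12) ≤ 43,589,145,600. (The bound is loose by a factor of 12! = 479,001,600: C(14,12) = 43,589,145,600/479,001,600 = 91.)

Answer: 43,589,145,600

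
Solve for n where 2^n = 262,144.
18

Reasoning: 262,144 = 1,024 × 256 = 2^10 × 2^8 = 2^18, so n = 18.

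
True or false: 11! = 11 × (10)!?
True

Explanation: By definition n! = n × (n-1)!, so 11! = 11 × 10!.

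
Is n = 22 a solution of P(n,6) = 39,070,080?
No

Working:
P(22,6) = 22·21·20·19·18·17 = 53,721,360, which does not equal 39,070,080.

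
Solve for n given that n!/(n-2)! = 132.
12

Solution: n!/(n-2)! = n×(n-1), a product of 2 consecutive integers ≈ (n−0.5)^2. 132^(1/2) + 0.5 ≈ 12.0; check n = 12: 12×11 = 132 ✓. So n = 12.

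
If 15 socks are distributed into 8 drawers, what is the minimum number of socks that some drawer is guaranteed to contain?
Pigeonhole: ⌈15/8⌉ = 2.
Final answer: 2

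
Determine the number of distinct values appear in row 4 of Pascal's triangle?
Row 4 has entries C(4,0)..C(4,4); by symmetry C(4,k)=C(4,4-k), giving 3 distinct values.

Answer: 3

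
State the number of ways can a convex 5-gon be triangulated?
Using the Catalan number formula: C_n = C(2n, n) / (n+1)
C_3 = C(6, 3) / (3+1)
     = 20 / 4
     = 5

Answer: 5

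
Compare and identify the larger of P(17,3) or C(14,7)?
P(17,3)=4,080, C(14,7)=3,432.

Answer: P(17,3)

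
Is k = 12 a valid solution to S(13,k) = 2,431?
S(13,12) = 12·S(12,12) + S(12,11) = 12·1 + 66 = 78, which does not equal 2,431.
Final answer: No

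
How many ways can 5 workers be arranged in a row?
Arrangements of 5 distinct objects: 5! = 120.
Final answer: 120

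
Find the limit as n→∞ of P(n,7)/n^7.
1
P(n,7) = n(n-1)···(n-6) ≈ n^7 for large n. Limit = 1.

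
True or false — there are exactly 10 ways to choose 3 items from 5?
True

Solution: C(5,3) = 10.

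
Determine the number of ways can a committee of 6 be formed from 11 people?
462

Working:
C(11,6) = 11! / (6! × (11-6)!)
         = 11! / (6! × 5!)
         = 462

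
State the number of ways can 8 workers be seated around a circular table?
5,040

Working:
Circular arrangements: (8-1)! = 5,040.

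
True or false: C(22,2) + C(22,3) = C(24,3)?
Pascal's identity gives C(23,3) = 1,771, whereas C(24,3) = 2,024.
Final answer: False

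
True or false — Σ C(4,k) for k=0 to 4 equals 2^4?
Binomial theorem: Σ C(4,k) = (1+1)^4 = 2^4 = 16; RHS 2^4 = 16.

Answer: True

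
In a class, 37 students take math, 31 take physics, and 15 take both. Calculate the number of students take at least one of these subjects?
|A∪B| = |A|+|B|-|A∩B| = 37+31-15 = 53.
Final answer: 53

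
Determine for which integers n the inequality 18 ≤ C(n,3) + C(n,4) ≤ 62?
6

C(5,3)+C(5,4)=15; C(6,3)+C(6,4)=35; C(7,3)+C(7,4)=70. So valid n = 6.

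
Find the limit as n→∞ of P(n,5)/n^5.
1

P(n,5) = n(n-1)···(n-4) ≈ n^5 for large n. Limit = 1.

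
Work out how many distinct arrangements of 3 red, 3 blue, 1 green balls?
Multinomial: 7!/(3! × 3! × 1!) = 140.
Final answer: 140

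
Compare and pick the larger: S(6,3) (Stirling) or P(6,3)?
P(6,3)

Working:
S(6,3) = 3·S(5,3) + S(5,2) = 3·25 + 15 = 90; P(6,3) = 120.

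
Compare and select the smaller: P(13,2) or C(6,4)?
C(6,4)
P(13,2)=156, C(6,4)=15.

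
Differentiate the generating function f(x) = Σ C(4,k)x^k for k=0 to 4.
Term-by-term differentiation gives Σ k·C(4,k)x^{k-1} for k=1 to 4.
Final answer: Σ k·C(4,k)x^(k-1) for k=1 to 4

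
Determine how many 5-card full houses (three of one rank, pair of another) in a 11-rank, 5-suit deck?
11,000

Explanation: Triple rank: 11. Triple suits: C(5,3)=10. Pair rank: 10. Pair suits: C(5,2)=10. Total: 11,000.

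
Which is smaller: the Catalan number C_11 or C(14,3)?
C(14,3)

Reasoning: C_11 = C(22,11)/(11+1) = 705,432/12 = 58,786; C(14,3) = 364.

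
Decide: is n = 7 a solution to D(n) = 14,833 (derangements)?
No
D(7) = (7-1)·[D(6) + D(5)] = 6·[265 + 44] = 1,854, which does not equal 14,833.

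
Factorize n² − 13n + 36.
(n − 4)(n − 9)

Explanation: Seek roots whose sum is 13 and product is 36: (4, 9). So n² − 13n + 36 = (n − 4)(n − 9).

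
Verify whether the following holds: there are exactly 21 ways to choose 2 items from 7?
True

C(7,2) = 21.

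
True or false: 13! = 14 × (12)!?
False

13! = 13 × 12! = 6,227,020,800, but 14 × 12! = 6,706,022,400.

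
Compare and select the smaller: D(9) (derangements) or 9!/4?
D(9) = (9-1)·[D(8) + D(7)] = 8·[14,833 + 1,854] = 133,496; 9!/4 = 362,880/4 = 90,720.

Answer: 9!/4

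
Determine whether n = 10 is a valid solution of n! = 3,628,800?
Yes

Working:
10! = 10·9! = 10·362,880 = 3,628,800, which equals 3,628,800.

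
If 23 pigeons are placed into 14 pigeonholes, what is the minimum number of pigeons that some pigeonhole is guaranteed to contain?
2

Reasoning: Pigeonhole: ⌈23/14⌉ = 2.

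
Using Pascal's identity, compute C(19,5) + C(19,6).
38,760

Working:
C(19,5) + C(19,6) = C(20,6) = 38,760.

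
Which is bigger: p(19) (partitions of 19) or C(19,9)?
C(19,9)

Explanation: Pentagonal recurrence p(n) = p(n−1) + p(n−2) − p(n−5) − p(n−7) + …: p(19) = p(18) + p(17) − p(14) − p(12) + p(7) + p(4) = 385 + 297 − 135 − 77 + 15 + 5 = 490; C(19,9) = 92,378.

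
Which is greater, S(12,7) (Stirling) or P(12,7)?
P(12,7)

Solution: S(12,7) = 7·S(11,7) + S(11,6) = 7·63,987 + 179,487 = 627,396; P(12,7) = 3,991,680.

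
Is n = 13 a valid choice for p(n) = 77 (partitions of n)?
No
Pentagonal recurrence p(n) = p(n−1) + p(n−2) − p(n−5) − p(n−7) + …: p(13) = p(12) + p(11) − p(8) − p(6) + p(1) = 77 + 56 − 22 − 11 + 1 = 101, which does not equal 77.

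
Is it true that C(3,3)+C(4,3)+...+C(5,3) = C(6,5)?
Hockey stick identity gives Σ = C(6,4) = 15; RHS C(6,5) = 6.

Answer: False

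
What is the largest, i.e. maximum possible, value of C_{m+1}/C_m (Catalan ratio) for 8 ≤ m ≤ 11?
46/13

Working:
C_{m+1}/C_m = 2(2m+1)/(m+2), which increases with m. Maximum at m = 11: 2·23/13 = 46/13.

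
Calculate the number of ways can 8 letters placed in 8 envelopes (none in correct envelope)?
14,833

Reasoning: Using D(n) = (n-1)[D(n-1) + D(n-2)]:
D(8) = (8-1) × [D(7) + D(6)]
      = 7 × [1854 + 265]
      = 7 × 2119
      = 14,833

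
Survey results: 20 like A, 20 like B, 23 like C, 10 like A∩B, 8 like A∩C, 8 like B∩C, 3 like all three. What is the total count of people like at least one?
40

Explanation: |A∪B∪C| = 20+20+23-10-8-8+3 = 40.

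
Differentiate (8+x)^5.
5(8+x)^4

Reasoning: Using the power rule: d/dx (8+x)^5 = 5(8+x)^{4}.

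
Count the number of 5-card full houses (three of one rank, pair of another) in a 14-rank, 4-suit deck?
4,368

Triple rank: 14. Triple suits: C(4,3)=4. Pair rank: 13. Pair suits: C(4,2)=6. Total: 4,368.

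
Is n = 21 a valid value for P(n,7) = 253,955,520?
No

Working:
P(21,7) = 21·20·19·18·17·16·15 = 586,051,200, which does not equal 253,955,520.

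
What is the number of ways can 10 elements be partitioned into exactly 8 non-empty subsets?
750

Solution: This equals S(10,8), the Stirling number of the 2nd kind.
Using the Stirling recurrence: S(n,k) = k·S(n-1,k) + S(n-1,k-1)
S(10,8) = 8·S(9,8) + S(9,7)
         = 8·36 + 462
         = 288 + 462
         = 750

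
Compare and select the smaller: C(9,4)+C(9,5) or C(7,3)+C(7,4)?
First=252, Second=70.

Answer: C(7,3)+C(7,4)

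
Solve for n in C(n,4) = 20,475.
28

Solution: C(n,4) = n(n−1)(n−2)(n−3)/4! is increasing in n, and n(n−1)(n−2)(n−3) = 4!·20,475 = 491,400 ≈ (n−1.5)^4 gives n ≈ 28.0. Check: C(26,4) = 14,950, C(27,4) = 17,550, C(28,4) = 20,475 ✓. So n = 28.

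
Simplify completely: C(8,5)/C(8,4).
4/5

Working:
C(n,k+1)/C(n,k) = (n−k)/(k+1). Here (8−4)/(4+1) = 4/5 = 4/5.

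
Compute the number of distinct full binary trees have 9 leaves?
1,430

Solution: Using the Catalan number formula: C_n = C(2n, n) / (n+1)
C_8 = C(16, 8) / (8+1)
     = 12870 / 9
     = 1,430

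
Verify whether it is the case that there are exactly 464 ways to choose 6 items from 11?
False

Working:
C(11,6) = 462 ≠ 464.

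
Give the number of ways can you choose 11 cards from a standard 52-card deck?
60,403,728,840

Reasoning: C(52,11) = 60,403,728,840.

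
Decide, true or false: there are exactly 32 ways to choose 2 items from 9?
False

Working:
C(9,2) = 36 ≠ 32.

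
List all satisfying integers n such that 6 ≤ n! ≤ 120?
3, 4, 5

Solution: n! is strictly increasing; 3! = 6 and 5! = 120, so valid n = 3, 4, 5.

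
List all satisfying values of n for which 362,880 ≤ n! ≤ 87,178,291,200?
n! is strictly increasing; 9! = 362,880 and 14! = 87,178,291,200, so valid n = 9, 10, 11, 12, 13, 14.
Final answer: 9, 10, 11, 12, 13, 14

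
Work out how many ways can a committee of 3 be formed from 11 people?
165

Reasoning: C(11,3) = 11! / (3! × (11-3)!)
         = 11! / (3! × 8!)
         = 165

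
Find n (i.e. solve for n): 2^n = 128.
7

Reasoning: 2^7 = 128, so n = 7.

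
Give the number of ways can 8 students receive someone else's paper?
14,833

Reasoning: Using D(n) = (n-1)[D(n-1) + D(n-2)]:
D(8) = (8-1) × [D(7) + D(6)]
      = 7 × [1854 + 265]
      = 7 × 2119
      = 14,833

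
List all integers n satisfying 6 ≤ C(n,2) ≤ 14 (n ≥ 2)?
4, 5
C(3,2)=3; C(4,2)=6; C(5,2)=10; C(6,2)=15. So valid n = 4, 5.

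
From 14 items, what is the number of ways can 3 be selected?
364
C(14,3) = 14! / (3! × (14-3)!)
         = 14! / (3! × 11!)
         = 364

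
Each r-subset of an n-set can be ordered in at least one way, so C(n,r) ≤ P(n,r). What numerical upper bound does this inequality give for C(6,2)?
30

Working:
P(6,2) = 6·5 = 30, so C(6,2) ≤ 30. (The bound is loose by a factor of 2! = 2: C(6,2) = 30/2 = 15.)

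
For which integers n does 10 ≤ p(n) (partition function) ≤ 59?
6, 7, 8, 9, 10, 11

Working:
Tabulating p(n) via p(n) = p(n−1) + p(n−2) − p(n−5) − p(n−7) + …: p(5)=7; p(6)=11; p(7)=15; p(8)=22; p(9)=30; p(10)=42; p(11)=56; p(12)=77. So valid n = 6, 7, 8, 9, 10, 11.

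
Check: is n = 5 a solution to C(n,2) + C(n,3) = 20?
C(5,2) + C(5,3) = 10 + 10 = 20, which equals 20.

Answer: Yes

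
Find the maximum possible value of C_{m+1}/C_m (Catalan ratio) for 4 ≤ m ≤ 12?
25/7

Reasoning: C_{m+1}/C_m = 2(2m+1)/(m+2), which increases with m. Maximum at m = 12: 2·25/14 = 25/7.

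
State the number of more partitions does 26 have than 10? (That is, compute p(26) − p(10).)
2,394

Explanation: Pentagonal recurrence p(n) = p(n−1) + p(n−2) − p(n−5) − p(n−7) + …: p(26) = p(25) + p(24) − p(21) − p(19) + p(14) + p(11) − p(4) − p(0) = 1,958 + 1,575 − 792 − 490 + 135 + 56 − 5 − 1 = 2,436.
p(10) = p(9) + p(8) − p(5) − p(3) = 30 + 22 − 7 − 3 = 42.
Difference = 2,436 − 42 = 2,394.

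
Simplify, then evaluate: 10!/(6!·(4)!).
210

Working:
This is C(10,6) = 210.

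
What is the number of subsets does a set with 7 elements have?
128

Reasoning: Each element can be included or excluded: 2^7 = 128.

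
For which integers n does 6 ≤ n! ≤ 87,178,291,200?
3, 4, 5, 6, 7, 8, 9, 10, 11, 12, 13, 14
n! is strictly increasing; 3! = 6 and 14! = 87,178,291,200, so valid n = 3, 4, 5, 6, 7, 8, 9, 10, 11, 12, 13, 14.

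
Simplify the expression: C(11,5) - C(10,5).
210

Working:
C(11,5) - C(10,5) = C(10,4) = 210.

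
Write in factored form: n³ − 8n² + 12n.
n³ − 8n² + 12n = n(n² − 8n + 12) = n(n − 2)(n − 6).
Final answer: n(n − 2)(n − 6)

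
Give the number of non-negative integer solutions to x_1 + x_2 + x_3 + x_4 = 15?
816

Reasoning: C(15+4-1, 4-1) = 816.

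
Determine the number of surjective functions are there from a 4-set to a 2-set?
14

Solution: Onto functions = 2! × S(4,2)
First compute S(4,2) via recurrence:
Using the Stirling recurrence: S(n,k) = k·S(n-1,k) + S(n-1,k-1)
S(4,2) = 2·S(3,2) + S(3,1)
         = 2·3 + 1
         = 6 + 1
         = 7
Then: 2 × 7 = 14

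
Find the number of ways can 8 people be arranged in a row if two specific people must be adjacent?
10,080

Working:
Treat pair as unit: (8-1)! arrangements × 2 internal orders = 10,080.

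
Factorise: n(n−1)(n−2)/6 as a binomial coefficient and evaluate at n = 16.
C(n,3); C(16,3) = 560

Explanation: n(n−1)(n−2)/6 = n!/(3!(n−3)!) = C(n,3). At n = 16: C(16,3) = 560.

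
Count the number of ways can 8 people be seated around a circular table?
5,040

Solution: Circular arrangements: (8-1)! = 5,040.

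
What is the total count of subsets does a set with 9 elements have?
512

Reasoning: Each element can be included or excluded: 2^9 = 512.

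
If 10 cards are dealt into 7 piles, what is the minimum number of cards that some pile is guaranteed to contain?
2

Working:
Pigeonhole: ⌈10/7⌉ = 2.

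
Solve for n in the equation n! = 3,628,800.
10

Explanation: n! is strictly increasing. 8! = 40,320, 9! = 362,880, 10! = 3,628,800 ✓. So n = 10.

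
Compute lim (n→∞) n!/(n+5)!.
0

n!/(n+5)! = 1/[(n+1)(n+2)···(n+5)] → 0 as n → ∞.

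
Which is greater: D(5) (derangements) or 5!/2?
5!/2

Explanation: D(5) = (5-1)·[D(4) + D(3)] = 4·[9 + 2] = 44; 5!/2 = 120/2 = 60.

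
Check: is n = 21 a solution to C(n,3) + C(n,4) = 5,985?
No

Reasoning: C(21,3) + C(21,4) = 1,330 + 5,985 = 7,315, which does not equal 5,985.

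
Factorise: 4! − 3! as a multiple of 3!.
3 × 3! = 18

Solution: 4! − 3! = 4·3! − 3! = (4 − 1)·3! = 3 × 3! = 18.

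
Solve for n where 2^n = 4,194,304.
22

4,194,304 = 1,024 × 1,024 × 4 = 2^10 × 2^10 × 2^2 = 2^22, so n = 22.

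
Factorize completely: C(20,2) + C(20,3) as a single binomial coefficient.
C(21,3)

Working:
By Pascal's identity: C(20,2) + C(20,3) = C(21,3) = 1,330.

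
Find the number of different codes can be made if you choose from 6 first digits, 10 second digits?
60

By the multiplication principle: 6 × 10 = 60.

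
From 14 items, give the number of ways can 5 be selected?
2,002
C(14,5) = 14! / (5! × (14-5)!)
         = 14! / (5! × 9!)
         = 2,002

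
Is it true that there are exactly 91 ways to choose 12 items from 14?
True

Reasoning: C(14,12) = 91.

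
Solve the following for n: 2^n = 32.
2^5 = 32, so n = 5.
Final answer: 5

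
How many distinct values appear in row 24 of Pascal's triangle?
13

Solution: Row 24 has entries C(24,0)..C(24,24); by symmetry C(24,k)=C(24,24-k), giving 13 distinct values.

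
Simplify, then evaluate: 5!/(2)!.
60

Explanation: This equals 5×4×3 = 60.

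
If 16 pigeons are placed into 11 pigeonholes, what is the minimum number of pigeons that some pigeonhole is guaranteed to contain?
2

Solution: Pigeonhole: ⌈16/11⌉ = 2.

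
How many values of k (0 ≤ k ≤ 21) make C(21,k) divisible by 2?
14
Checking C(21,k) mod 2 for k = 0..21: divisible at k = 2, 3, 6, 7, 8, 9, 10, 11, 12, 13, 14, 15, 18, 19. That's 14 values.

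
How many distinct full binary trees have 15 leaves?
Using the Catalan number formula: C_n = C(2n, n) / (n+1)
C_14 = C(28, 14) / (14+1)
     = 40116600 / 15
     = 2,674,440

Answer: 2,674,440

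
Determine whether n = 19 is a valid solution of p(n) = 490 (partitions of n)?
Pentagonal recurrence p(n) = p(n−1) + p(n−2) − p(n−5) − p(n−7) + …: p(19) = p(18) + p(17) − p(14) − p(12) + p(7) + p(4) = 385 + 297 − 135 − 77 + 15 + 5 = 490, which equals 490.
Final answer: Yes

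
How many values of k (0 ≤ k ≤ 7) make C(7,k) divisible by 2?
0

Checking C(7,k) mod 2 for k = 0..7: none are divisible by 2. Count = 0.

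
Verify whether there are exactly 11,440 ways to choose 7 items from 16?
True

C(16,7) = 11,440.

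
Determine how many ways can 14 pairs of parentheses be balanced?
2,674,440

Solution: Using the Catalan number formula: C_n = C(2n, n) / (n+1)
C_14 = C(28, 14) / (14+1)
     = 40116600 / 15
     = 2,674,440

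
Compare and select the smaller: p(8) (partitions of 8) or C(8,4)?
p(8)

Solution: Pentagonal recurrence p(n) = p(n−1) + p(n−2) − p(n−5) − p(n−7) + …: p(8) = p(7) + p(6) − p(3) − p(1) = 15 + 11 − 3 − 1 = 22; C(8,4) = 70.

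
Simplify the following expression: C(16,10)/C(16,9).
7/10

Solution: C(n,k+1)/C(n,k) = (n−k)/(k+1). Here (16−9)/(9+1) = 7/10 = 7/10.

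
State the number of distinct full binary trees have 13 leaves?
208,012
Using the Catalan number formula: C_n = C(2n, n) / (n+1)
C_12 = C(24, 12) / (12+1)
     = 2704156 / 13
     = 208,012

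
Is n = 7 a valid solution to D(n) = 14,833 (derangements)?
No
D(7) = (7-1)·[D(6) + D(5)] = 6·[265 + 44] = 1,854, which does not equal 14,833.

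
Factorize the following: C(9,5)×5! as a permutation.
P(9,5)
C(9,5)×5! = [9!/(5!(4)!)]×5! = 9!/(4)! = P(9,5) = 15,120.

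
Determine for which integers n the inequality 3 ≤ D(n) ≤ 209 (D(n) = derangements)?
Using D(n) = (n−1)[D(n−1) + D(n−2)] with D(1)=0, D(2)=1: D(3)=2; D(4)=9; D(5)=44; D(6)=265. So valid n = 4, 5.

Answer: 4, 5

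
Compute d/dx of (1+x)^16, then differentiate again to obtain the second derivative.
240(1+x)^14

Working:
First derivative: 16(1+x)^{15}. Second derivative: 16·15·(1+x)^{14} = 240(1+x)^{14}.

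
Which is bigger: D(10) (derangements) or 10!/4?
D(10)

Reasoning: D(10) = (10-1)·[D(9) + D(8)] = 9·[133,496 + 14,833] = 1,334,961; 10!/4 = 3,628,800/4 = 907,200.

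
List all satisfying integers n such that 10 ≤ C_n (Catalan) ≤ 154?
4, 5, 6

Solution: C_3=5; C_4=14; C_5=42; C_6=132; C_7=429. So valid n = 4, 5, 6.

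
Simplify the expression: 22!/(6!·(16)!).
74,613

Working:
This is C(22,6) = 74,613.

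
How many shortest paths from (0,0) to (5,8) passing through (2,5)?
To (2,5): C(7,2)=21. From there: C(6,3)=20. Total: 420.

Answer: 420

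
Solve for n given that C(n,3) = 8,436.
38

C(n,3) = n(n−1)(n−2)/3! is increasing in n, and n(n−1)(n−2) = 3!·8,436 = 50,616 ≈ (n−1)^3 gives n ≈ 38.0. Check: C(36,3) = 7,140, C(37,3) = 7,770, C(38,3) = 8,436 ✓. So n = 38.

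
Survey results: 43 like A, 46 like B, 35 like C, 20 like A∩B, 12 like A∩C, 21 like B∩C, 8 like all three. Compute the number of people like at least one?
79

|A∪B∪C| = 43+46+35-20-12-21+8 = 79.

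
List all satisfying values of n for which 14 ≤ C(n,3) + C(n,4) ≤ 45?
5, 6

Reasoning: C(4,3)+C(4,4)=5; C(5,3)+C(5,4)=15; C(6,3)+C(6,4)=35; C(7,3)+C(7,4)=70. So valid n = 5, 6.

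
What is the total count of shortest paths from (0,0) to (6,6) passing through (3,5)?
224
To (3,5): C(8,3)=56. From there: C(4,3)=4. Total: 224.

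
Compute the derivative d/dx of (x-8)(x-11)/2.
(2x - 19)/2

Reasoning: d/dx[(x-8)(x-11)] = (x-11) + (x-8) = 2x - 19. Dividing by 2 gives (2x - 19)/2.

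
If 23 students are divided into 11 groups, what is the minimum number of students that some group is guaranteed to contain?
Pigeonhole: ⌈23/11⌉ = 3.
Final answer: 3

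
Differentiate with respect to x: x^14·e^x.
(14x^13 + x^14)e^x

Working:
Product rule: d/dx[x^14]·e^x + x^14·d/dx[e^x] = 14x^{13}e^x + x^14e^x.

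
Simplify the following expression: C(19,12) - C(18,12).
31,824

Reasoning: C(19,12) - C(18,12) = C(18,11) = 31,824.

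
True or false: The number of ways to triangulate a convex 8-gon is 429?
False

Triangulations of a convex 8-gon are counted by the Catalan number C_6: C_6 = C(12,6)/(6+1) = 924/7 = 132.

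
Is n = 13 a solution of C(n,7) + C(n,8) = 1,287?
No

Reasoning: C(13,7) + C(13,8) = 1,716 + 1,287 = 3,003, which does not equal 1,287.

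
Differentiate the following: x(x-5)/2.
(2x - 5)/2

Explanation: d/dx[(x-0)(x-5)] = (x-5) + (x-0) = 2x - 5. Dividing by 2 gives (2x - 5)/2.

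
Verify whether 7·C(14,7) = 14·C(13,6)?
Absorption identity k·C(n,k) = n·C(n-1,k-1). LHS = 7·3432 = 24,024; RHS = 14·1716 = 24,024.
Final answer: True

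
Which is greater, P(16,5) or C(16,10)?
P(16,5)

P(16,5)=524,160, C(16,10)=8,008.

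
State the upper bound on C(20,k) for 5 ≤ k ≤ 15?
C(20,k) is maximised at the centre of the row: C(20,10) = 184,756.
Final answer: 184,756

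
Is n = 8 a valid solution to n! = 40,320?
Yes

Explanation: 8! = 8·7! = 8·5,040 = 40,320, which equals 40,320.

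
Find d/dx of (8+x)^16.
16(8+x)^15

Solution: Using the power rule: d/dx (8+x)^16 = 16(8+x)^{15}.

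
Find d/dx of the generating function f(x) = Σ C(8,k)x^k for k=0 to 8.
Σ k·C(8,k)x^(k-1) for k=1 to 8

Working:
Term-by-term differentiation gives Σ k·C(8,k)x^{k-1} for k=1 to 8.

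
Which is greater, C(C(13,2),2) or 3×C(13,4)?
C(C(13,2),2)

Solution: C(C(13,2),2)=3,003, 3×C(13,4)=2,145.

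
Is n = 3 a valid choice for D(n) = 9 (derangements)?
No

D(3) = (3-1)·[D(2) + D(1)] = 2·[1 + 0] = 2, which does not equal 9.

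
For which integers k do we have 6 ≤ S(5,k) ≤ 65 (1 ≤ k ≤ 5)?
2, 3, 4
S(5,1)=1; S(5,2)=15; S(5,3)=25; S(5,4)=10; S(5,5)=1. So valid k = 2, 3, 4.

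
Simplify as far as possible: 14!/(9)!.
240,240

Explanation: This equals 14×13×...×10 = 240,240.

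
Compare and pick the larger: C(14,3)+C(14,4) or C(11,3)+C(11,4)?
First=1,365, Second=495.

Answer: C(14,3)+C(14,4)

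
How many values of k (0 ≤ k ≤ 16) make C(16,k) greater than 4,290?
7

Row 16 is unimodal and symmetric about k=16/2. C(16,4)=1,820 ≤ 4,290; C(16,5)=4,368 > 4,290; by symmetry C(16,k) > 4,290 for k = 5..11. That's 11 - 5 + 1 = 7 values.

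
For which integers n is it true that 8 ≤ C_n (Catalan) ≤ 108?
4, 5

Explanation: C_3=5; C_4=14; C_5=42; C_6=132. So valid n = 4, 5.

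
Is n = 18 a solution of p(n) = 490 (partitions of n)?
No

Working:
Pentagonal recurrence p(n) = p(n−1) + p(n−2) − p(n−5) − p(n−7) + …: p(18) = p(17) + p(16) − p(13) − p(11) + p(6) + p(3) = 297 + 231 − 101 − 56 + 11 + 3 = 385, which does not equal 490.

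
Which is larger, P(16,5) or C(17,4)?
P(16,5)

Explanation: P(16,5)=524,160, C(17,4)=2,380.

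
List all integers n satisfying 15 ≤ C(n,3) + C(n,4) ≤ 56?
C(4,3)+C(4,4)=5; C(5,3)+C(5,4)=15; C(6,3)+C(6,4)=35; C(7,3)+C(7,4)=70. So valid n = 5, 6.
Final answer: 5, 6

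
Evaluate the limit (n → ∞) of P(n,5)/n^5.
P(n,5) = n(n-1)···(n-4) ≈ n^5 for large n. Limit = 1.
Final answer: 1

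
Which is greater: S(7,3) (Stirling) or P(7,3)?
S(7,3)

Solution: S(7,3) = 3·S(6,3) + S(6,2) = 3·90 + 31 = 301; P(7,3) = 210.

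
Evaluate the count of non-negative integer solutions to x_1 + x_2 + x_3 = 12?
91
C(12+3-1, 3-1) = 91.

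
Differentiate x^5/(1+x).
Quotient rule: [5x^{4}(1+x) - x^5]/(1+x)².
Final answer: (5x^4(1+x) - x^5)/(1+x)²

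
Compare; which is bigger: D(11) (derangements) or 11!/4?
D(11)

Reasoning: D(11) = (11-1)·[D(10) + D(9)] = 10·[1,334,961 + 133,496] = 14,684,570; 11!/4 = 39,916,800/4 = 9,979,200.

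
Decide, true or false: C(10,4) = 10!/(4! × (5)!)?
The correct denominator is 4!×6!, giving C(10,4) = 210; the stated RHS is 10!/(4!×5!) = 1,260 ≠ 210, so the statement does not hold.

Answer: False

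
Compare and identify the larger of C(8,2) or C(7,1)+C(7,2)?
Equal
By Pascal's identity: C(8,2) = C(7,1)+C(7,2) = 28. Equal.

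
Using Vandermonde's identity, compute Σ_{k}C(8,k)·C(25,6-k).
1,107,568

Solution: = C(8+25,6) = C(33,6) = 1,107,568.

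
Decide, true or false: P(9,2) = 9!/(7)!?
True

Permutation formula P(n,k) = n!/(n-k)!: 9!/7! = 362,880/5,040 = 72 = P(9,2). The statement holds.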